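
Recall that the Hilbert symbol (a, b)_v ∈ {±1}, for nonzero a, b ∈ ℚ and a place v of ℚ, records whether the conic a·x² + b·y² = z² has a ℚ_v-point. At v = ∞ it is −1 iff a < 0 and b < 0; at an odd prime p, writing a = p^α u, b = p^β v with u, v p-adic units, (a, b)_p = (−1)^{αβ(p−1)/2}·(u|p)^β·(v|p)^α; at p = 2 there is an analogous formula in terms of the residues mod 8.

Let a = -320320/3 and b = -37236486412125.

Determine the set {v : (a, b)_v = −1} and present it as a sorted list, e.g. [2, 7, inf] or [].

[7, 11, 13, inf]

Mod squares: a ≡ -15015, b ≡ -1365. Check v ∈ {∞, 2, 3, 5, 7, 11, 13}.
v=3: a=3^-1·(≡2), b=3^3·(≡1) mod 3; (2|3)=-1, (1|3)=+1; (−1)^{-1·3·1}·(-1)^3·(+1)^-1 = +1.
v=11: a=11^1·(≡10), b=11^4·(≡10) mod 11; (10|11)=-1, (10|11)=-1; (−1)^{1·4·5}·(-1)^4·(-1)^1 = -1.
v=13: a=13^1·(≡7), b=13^3·(≡10) mod 13; (7|13)=-1, (10|13)=+1; (−1)^{1·3·6}·(-1)^3·(+1)^1 = -1.
v=7: a=7^1·(≡2), b=7^3·(≡4) mod 7; (2|7)=+1, (4|7)=+1; (−1)^{1·3·3}·(+1)^3·(+1)^1 = -1.
v=∞: -15015 < 0 and -1365 < 0  ⇒  (a,b)_∞ = -1.
v=5: a=5^1·(≡2), b=5^3·(≡3) mod 5; (2|5)=-1, (3|5)=-1; (−1)^{1·3·2}·(-1)^3·(-1)^1 = +1.
v=2: v_2(a)=6, v_2(b)=0; units ≡ 1, 3 (mod 8); ε·ε+αω+βω = 0·1+6·1+0·0 ≡ 0  ⇒  (a,b)_2 = +1.
|Ram(-15015, -1365)| = 4, even; anisotropic at {7, 11, 13, ∞}.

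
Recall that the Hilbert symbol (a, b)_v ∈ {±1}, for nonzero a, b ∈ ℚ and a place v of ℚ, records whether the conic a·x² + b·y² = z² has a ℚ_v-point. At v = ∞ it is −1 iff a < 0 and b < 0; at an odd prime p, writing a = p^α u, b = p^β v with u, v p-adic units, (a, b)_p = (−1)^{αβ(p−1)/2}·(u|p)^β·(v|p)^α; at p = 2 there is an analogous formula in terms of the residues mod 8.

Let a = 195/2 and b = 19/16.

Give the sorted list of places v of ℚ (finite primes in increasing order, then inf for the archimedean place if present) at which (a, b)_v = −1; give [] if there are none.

[13, 19]

Mod squares: a ≡ 390, b ≡ 19. Check v ∈ {∞, 2, 3, 5, 13, 19}.
v=∞: 390 > 0 and 19 > 0  ⇒  (a,b)_∞ = +1.
v=2: v_2(a)=-1, v_2(b)=-4; units ≡ 3, 3 (mod 8); ε·ε+αω+βω = 1·1+-1·1+-4·1 ≡ 0  ⇒  (a,b)_2 = +1.
v=3: a=3^1·(≡1), b=3^0·(≡1) mod 3; (1|3)=+1, (1|3)=+1; (−1)^{1·0·1}·(+1)^0·(+1)^1 = +1.
v=13: a=13^1·(≡1), b=13^0·(≡2) mod 13; (1|13)=+1, (2|13)=-1; (−1)^{1·0·6}·(+1)^0·(-1)^1 = -1.
v=5: a=5^1·(≡2), b=5^0·(≡4) mod 5; (2|5)=-1, (4|5)=+1; (−1)^{1·0·2}·(-1)^0·(+1)^1 = +1.
v=19: a=19^0·(≡12), b=19^1·(≡6) mod 19; (12|19)=-1, (6|19)=+1; (−1)^{0·1·9}·(-1)^1·(+1)^0 = -1.
Ram(390, 19) = {13, 19}; no ℚ_13-point on the conic.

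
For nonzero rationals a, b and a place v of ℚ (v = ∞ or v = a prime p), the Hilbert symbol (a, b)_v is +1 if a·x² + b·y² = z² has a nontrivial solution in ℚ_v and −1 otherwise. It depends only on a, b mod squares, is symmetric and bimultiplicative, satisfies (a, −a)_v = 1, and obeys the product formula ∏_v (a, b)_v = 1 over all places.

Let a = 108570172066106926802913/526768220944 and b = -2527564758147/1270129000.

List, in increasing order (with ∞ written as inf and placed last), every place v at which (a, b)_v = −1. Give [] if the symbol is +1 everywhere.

[5, 11, 17, 37]

Mod squares: a ≡ 17, b ≡ -899470. Check v ∈ {∞, 2, 3, 5, 7, 11, 13, 17, 19, 23, 31, 37}.
v=7: a=7^-6·(≡5), b=7^-4·(≡4) mod 7; (5|7)=-1, (4|7)=+1; (−1)^{-6·-4·3}·(-1)^-4·(+1)^-6 = +1.
v=11: a=11^2·(≡10), b=11^1·(≡5) mod 11; (10|11)=-1, (5|11)=+1; (−1)^{2·1·5}·(-1)^1·(+1)^2 = -1.
v=17: a=17^1·(≡8), b=17^1·(≡10) mod 17; (8|17)=+1, (10|17)=-1; (−1)^{1·1·8}·(+1)^1·(-1)^1 = -1.
v=31: a=31^6·(≡29), b=31^2·(≡26) mod 31; (29|31)=-1, (26|31)=-1; (−1)^{6·2·15}·(-1)^2·(-1)^6 = +1.
v=3: a=3^2·(≡2), b=3^4·(≡2) mod 3; (2|3)=-1, (2|3)=-1; (−1)^{2·4·1}·(-1)^4·(-1)^2 = +1.
v=23: a=23^-4·(≡11), b=23^-2·(≡15) mod 23; (11|23)=-1, (15|23)=-1; (−1)^{-4·-2·11}·(-1)^-2·(-1)^-4 = +1.
v=13: a=13^6·(≡12), b=13^1·(≡9) mod 13; (12|13)=+1, (9|13)=+1; (−1)^{6·1·6}·(+1)^1·(+1)^6 = +1.
v=∞: 17 > 0 and -899470 < 0  ⇒  (a,b)_∞ = +1.
v=5: a=5^0·(≡2), b=5^-3·(≡4) mod 5; (2|5)=-1, (4|5)=+1; (−1)^{0·-3·2}·(-1)^-3·(+1)^0 = -1.
v=19: a=19^0·(≡7), b=19^2·(≡11) mod 19; (7|19)=+1, (11|19)=+1; (−1)^{0·2·9}·(+1)^2·(+1)^0 = +1.
v=37: a=37^2·(≡35), b=37^1·(≡12) mod 37; (35|37)=-1, (12|37)=+1; (−1)^{2·1·18}·(-1)^1·(+1)^2 = -1.
v=2: v_2(a)=-4, v_2(b)=-3; units ≡ 1, 1 (mod 8); ε·ε+αω+βω = 0·0+-4·0+-3·0 ≡ 0  ⇒  (a,b)_2 = +1.
(17, -899470 / ℚ) ramifies at {5, 11, 17, 37}: a division algebra.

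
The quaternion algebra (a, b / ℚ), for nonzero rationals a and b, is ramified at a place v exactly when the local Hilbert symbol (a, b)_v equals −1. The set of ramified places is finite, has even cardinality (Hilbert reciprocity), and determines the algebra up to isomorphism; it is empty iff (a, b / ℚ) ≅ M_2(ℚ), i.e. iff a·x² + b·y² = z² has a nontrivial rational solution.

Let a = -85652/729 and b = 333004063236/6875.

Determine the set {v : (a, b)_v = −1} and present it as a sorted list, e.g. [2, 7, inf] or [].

[2, 17, 19, 23]

Mod squares: a ≡ -437, b ≡ 10659. Check v ∈ {∞, 2, 3, 5, 7, 11, 13, 17, 19, 23, 31}.
v=19: a=19^1·(≡2), b=19^1·(≡15) mod 19; (2|19)=-1, (15|19)=-1; (−1)^{1·1·9}·(-1)^1·(-1)^1 = -1.
v=2: v_2(a)=2, v_2(b)=2; units ≡ 3, 3 (mod 8); ε·ε+αω+βω = 1·1+2·1+2·1 ≡ 1  ⇒  (a,b)_2 = -1.
v=17: a=17^0·(≡3), b=17^1·(≡16) mod 17; (3|17)=-1, (16|17)=+1; (−1)^{0·1·8}·(-1)^1·(+1)^0 = -1.
v=7: a=7^2·(≡2), b=7^0·(≡5) mod 7; (2|7)=+1, (5|7)=-1; (−1)^{2·0·3}·(+1)^0·(-1)^2 = +1.
v=11: a=11^0·(≡9), b=11^-1·(≡1) mod 11; (9|11)=+1, (1|11)=+1; (−1)^{0·-1·5}·(+1)^-1·(+1)^0 = +1.
v=3: a=3^-6·(≡1), b=3^1·(≡1) mod 3; (1|3)=+1, (1|3)=+1; (−1)^{-6·1·1}·(+1)^1·(+1)^-6 = +1.
v=31: a=31^0·(≡2), b=31^2·(≡27) mod 31; (2|31)=+1, (27|31)=-1; (−1)^{0·2·15}·(+1)^2·(-1)^0 = +1.
v=13: a=13^0·(≡5), b=13^2·(≡9) mod 13; (5|13)=-1, (9|13)=+1; (−1)^{0·2·6}·(-1)^2·(+1)^0 = +1.
v=23: a=23^1·(≡3), b=23^2·(≡10) mod 23; (3|23)=+1, (10|23)=-1; (−1)^{1·2·11}·(+1)^2·(-1)^1 = -1.
v=5: a=5^0·(≡2), b=5^-4·(≡1) mod 5; (2|5)=-1, (1|5)=+1; (−1)^{0·-4·2}·(-1)^-4·(+1)^0 = +1.
v=∞: -437 < 0 and 10659 > 0  ⇒  (a,b)_∞ = +1.
Ram(-437, 10659) = {2, 17, 19, 23}; no ℚ_2-point on the conic.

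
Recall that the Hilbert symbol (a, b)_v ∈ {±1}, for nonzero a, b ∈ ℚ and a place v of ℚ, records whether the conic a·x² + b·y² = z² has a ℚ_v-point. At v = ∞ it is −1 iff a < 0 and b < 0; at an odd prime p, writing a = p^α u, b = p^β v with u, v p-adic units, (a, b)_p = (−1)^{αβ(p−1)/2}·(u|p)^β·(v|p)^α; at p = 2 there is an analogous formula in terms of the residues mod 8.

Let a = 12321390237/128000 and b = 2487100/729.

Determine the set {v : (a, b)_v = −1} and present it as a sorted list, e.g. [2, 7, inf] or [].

[7, 11, 13, 19]

(a, b) ≡ (62985, 24871) mod (ℚ^×)²; places V = {2, 3, 5, 7, 11, 13, 17, 19, 23, 43, ∞}.
(a,b)_13: α=1, u≡10; β=0, v≡5 (mod 13); (10|13)=+1, (5|13)=-1; sign (−1)^0·+1^0·-1^1 = -1.
(a,b)_11: α=0, u≡6; β=1, v≡2 (mod 11); (6|11)=-1, (2|11)=-1; sign (−1)^0·-1^1·-1^0 = -1.
(a,b)_19: α=1, u≡7; β=1, v≡4 (mod 19); (7|19)=+1, (4|19)=+1; sign (−1)^1·+1^1·+1^1 = -1.
(a,b)_5: α=-3, u≡3; β=2, v≡1 (mod 5); (3|5)=-1, (1|5)=+1; sign (−1)^0·-1^2·+1^-3 = +1.
(a,b)_3: α=1, u≡1; β=-6, v≡1 (mod 3); (1|3)=+1, (1|3)=+1; sign (−1)^0·+1^-6·+1^1 = +1.
(a,b)_43: α=2, u≡18; β=0, v≡10 (mod 43); (18|43)=-1, (10|43)=+1; sign (−1)^0·-1^0·+1^2 = +1.
(a,b)_∞: sgn(62985)=+, sgn(24871)=+, so +1.
(a,b)_23: α=2, u≡15; β=0, v≡4 (mod 23); (15|23)=-1, (4|23)=+1; sign (−1)^0·-1^0·+1^2 = +1.
(a,b)_2: α=-10, β=2; u≡1, v≡7 (mod 8); ε(u)ε(v)=0·1, αω(v)=-10·0, βω(u)=2·0; sum ≡ 0  ⇒  +1.
(a,b)_17: α=1, u≡8; β=1, v≡1 (mod 17); (8|17)=+1, (1|17)=+1; sign (−1)^0·+1^1·+1^1 = +1.
(a,b)_7: α=0, u≡6; β=1, v≡1 (mod 7); (6|7)=-1, (1|7)=+1; sign (−1)^0·-1^1·+1^0 = -1.
Ram(62985, 24871) = {7, 11, 13, 19}; no ℚ_7-point on the conic.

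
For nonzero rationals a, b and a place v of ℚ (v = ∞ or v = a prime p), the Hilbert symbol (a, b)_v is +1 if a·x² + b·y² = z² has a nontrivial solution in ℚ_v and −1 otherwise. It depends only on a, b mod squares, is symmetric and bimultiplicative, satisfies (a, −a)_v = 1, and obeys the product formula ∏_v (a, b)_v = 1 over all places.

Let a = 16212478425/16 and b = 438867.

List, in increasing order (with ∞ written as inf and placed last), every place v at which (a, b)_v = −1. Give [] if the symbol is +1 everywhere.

[11, 13]

Mod squares: a ≡ 33, b ≡ 403. Check v ∈ {∞, 2, 3, 5, 11, 13, 31}.
v=31: a=31^2·(≡16), b=31^1·(≡21) mod 31; (16|31)=+1, (21|31)=-1; (−1)^{2·1·15}·(+1)^1·(-1)^2 = +1.
v=13: a=13^2·(≡5), b=13^1·(≡11) mod 13; (5|13)=-1, (11|13)=-1; (−1)^{2·1·6}·(-1)^1·(-1)^2 = -1.
v=5: a=5^2·(≡2), b=5^0·(≡2) mod 5; (2|5)=-1, (2|5)=-1; (−1)^{2·0·2}·(-1)^0·(-1)^2 = +1.
v=∞: 33 > 0 and 403 > 0  ⇒  (a,b)_∞ = +1.
v=11: a=11^3·(≡9), b=11^2·(≡8) mod 11; (9|11)=+1, (8|11)=-1; (−1)^{3·2·5}·(+1)^2·(-1)^3 = -1.
v=3: a=3^1·(≡2), b=3^2·(≡1) mod 3; (2|3)=-1, (1|3)=+1; (−1)^{1·2·1}·(-1)^2·(+1)^1 = +1.
v=2: v_2(a)=-4, v_2(b)=0; units ≡ 1, 3 (mod 8); ε·ε+αω+βω = 0·1+-4·1+0·0 ≡ 0  ⇒  (a,b)_2 = +1.
Ram(33, 403) = {11, 13}; no ℚ_11-point on the conic.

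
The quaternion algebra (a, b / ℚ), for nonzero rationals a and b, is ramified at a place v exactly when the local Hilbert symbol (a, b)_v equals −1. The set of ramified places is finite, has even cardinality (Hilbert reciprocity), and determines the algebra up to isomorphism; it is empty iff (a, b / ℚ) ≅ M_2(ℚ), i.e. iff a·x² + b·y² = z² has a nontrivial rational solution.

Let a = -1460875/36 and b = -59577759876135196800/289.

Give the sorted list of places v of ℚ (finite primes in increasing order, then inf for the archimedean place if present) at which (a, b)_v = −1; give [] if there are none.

[2, 3, 5, 13, 29, inf]

Mod squares: a ≡ -58435, b ≡ -4002. Check v ∈ {∞, 2, 3, 5, 13, 17, 23, 29, 31}.
v=∞: -58435 < 0 and -4002 < 0  ⇒  (a,b)_∞ = -1.
v=13: a=13^1·(≡1), b=13^2·(≡7) mod 13; (1|13)=+1, (7|13)=-1; (−1)^{1·2·6}·(+1)^2·(-1)^1 = -1.
v=29: a=29^1·(≡8), b=29^5·(≡5) mod 29; (8|29)=-1, (5|29)=+1; (−1)^{1·5·14}·(-1)^5·(+1)^1 = -1.
v=2: v_2(a)=-2, v_2(b)=7; units ≡ 5, 7 (mod 8); ε·ε+αω+βω = 0·1+-2·0+7·1 ≡ 1  ⇒  (a,b)_2 = -1.
v=17: a=17^0·(≡10), b=17^-2·(≡10) mod 17; (10|17)=-1, (10|17)=-1; (−1)^{0·-2·8}·(-1)^-2·(-1)^0 = +1.
v=5: a=5^3·(≡3), b=5^2·(≡2) mod 5; (3|5)=-1, (2|5)=-1; (−1)^{3·2·2}·(-1)^2·(-1)^3 = -1.
v=23: a=23^0·(≡3), b=23^1·(≡10) mod 23; (3|23)=+1, (10|23)=-1; (−1)^{0·1·11}·(+1)^1·(-1)^0 = +1.
v=3: a=3^-2·(≡2), b=3^5·(≡1) mod 3; (2|3)=-1, (1|3)=+1; (−1)^{-2·5·1}·(-1)^5·(+1)^-2 = -1.
v=31: a=31^1·(≡30), b=31^2·(≡20) mod 31; (30|31)=-1, (20|31)=+1; (−1)^{1·2·15}·(-1)^2·(+1)^1 = +1.
Ram(-58435, -4002) = {2, 3, 5, 13, 29, ∞}; no ℚ_2-point on the conic.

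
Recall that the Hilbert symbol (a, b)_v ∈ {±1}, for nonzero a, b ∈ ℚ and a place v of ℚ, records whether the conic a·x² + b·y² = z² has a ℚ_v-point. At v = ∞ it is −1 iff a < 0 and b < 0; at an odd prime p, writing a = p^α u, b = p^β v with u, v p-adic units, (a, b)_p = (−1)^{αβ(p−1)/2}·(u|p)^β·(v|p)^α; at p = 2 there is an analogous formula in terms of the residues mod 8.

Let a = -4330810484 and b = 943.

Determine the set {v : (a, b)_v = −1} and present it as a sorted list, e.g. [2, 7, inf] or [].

[2, 7, 11, 13, 23, 31, 37, 41]

(a, b) ≡ (-1082702621, 943) mod (ℚ^×)²; places V = {2, 7, 11, 13, 23, 31, 37, 41, ∞}.
(a,b)_2: α=2, β=0; u≡3, v≡7 (mod 8); ε(u)ε(v)=1·1, αω(v)=2·0, βω(u)=0·1; sum ≡ 1  ⇒  -1.
(a,b)_41: α=1, u≡6; β=1, v≡23 (mod 41); (6|41)=-1, (23|41)=+1; sign (−1)^0·-1^1·+1^1 = -1.
(a,b)_37: α=1, u≡13; β=0, v≡18 (mod 37); (13|37)=-1, (18|37)=-1; sign (−1)^0·-1^0·-1^1 = -1.
(a,b)_∞: sgn(-1082702621)=−, sgn(943)=+, so +1.
(a,b)_7: α=1, u≡4; β=0, v≡5 (mod 7); (4|7)=+1, (5|7)=-1; sign (−1)^0·+1^0·-1^1 = -1.
(a,b)_13: α=1, u≡6; β=0, v≡7 (mod 13); (6|13)=-1, (7|13)=-1; sign (−1)^0·-1^0·-1^1 = -1.
(a,b)_23: α=1, u≡16; β=1, v≡18 (mod 23); (16|23)=+1, (18|23)=+1; sign (−1)^1·+1^1·+1^1 = -1.
(a,b)_31: α=1, u≡13; β=0, v≡13 (mod 31); (13|31)=-1, (13|31)=-1; sign (−1)^0·-1^0·-1^1 = -1.
(a,b)_11: α=1, u≡9; β=0, v≡8 (mod 11); (9|11)=+1, (8|11)=-1; sign (−1)^0·+1^0·-1^1 = -1.
(-1082702621, 943 / ℚ) ramifies at {2, 7, 11, 13, 23, 31, 37, 41}: a division algebra.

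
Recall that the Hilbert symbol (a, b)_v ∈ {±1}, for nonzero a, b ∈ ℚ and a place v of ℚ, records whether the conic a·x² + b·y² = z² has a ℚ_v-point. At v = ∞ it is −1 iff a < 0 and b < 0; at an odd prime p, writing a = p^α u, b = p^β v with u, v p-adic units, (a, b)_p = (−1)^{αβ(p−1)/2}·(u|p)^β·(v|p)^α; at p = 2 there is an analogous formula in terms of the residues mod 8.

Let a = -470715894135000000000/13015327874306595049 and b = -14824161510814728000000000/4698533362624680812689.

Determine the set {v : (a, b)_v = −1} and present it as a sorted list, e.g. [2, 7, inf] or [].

[2, inf]

Mod squares: a ≡ -6, b ≡ -5. Check v ∈ {∞, 2, 3, 5, 19, 31, 47}.
v=31: a=31^-2·(≡8), b=31^-2·(≡26) mod 31; (8|31)=+1, (26|31)=-1; (−1)^{-2·-2·15}·(+1)^-2·(-1)^-2 = +1.
v=3: a=3^23·(≡1), b=3^32·(≡1) mod 3; (1|3)=+1, (1|3)=+1; (−1)^{23·32·1}·(+1)^32·(+1)^23 = +1.
v=2: v_2(a)=9, v_2(b)=12; units ≡ 5, 3 (mod 8); ε·ε+αω+βω = 0·1+9·1+12·1 ≡ 1  ⇒  (a,b)_2 = -1.
v=19: a=19^-10·(≡10), b=19^-12·(≡3) mod 19; (10|19)=-1, (3|19)=-1; (−1)^{-10·-12·9}·(-1)^-12·(-1)^-10 = +1.
v=∞: -6 < 0 and -5 < 0  ⇒  (a,b)_∞ = -1.
v=5: a=5^10·(≡4), b=5^9·(≡1) mod 5; (4|5)=+1, (1|5)=+1; (−1)^{10·9·2}·(+1)^9·(+1)^10 = +1.
v=47: a=47^-2·(≡41), b=47^-2·(≡3) mod 47; (41|47)=-1, (3|47)=+1; (−1)^{-2·-2·23}·(-1)^-2·(+1)^-2 = +1.
(-6, -5 / ℚ) ramifies at {2, ∞}: a division algebra.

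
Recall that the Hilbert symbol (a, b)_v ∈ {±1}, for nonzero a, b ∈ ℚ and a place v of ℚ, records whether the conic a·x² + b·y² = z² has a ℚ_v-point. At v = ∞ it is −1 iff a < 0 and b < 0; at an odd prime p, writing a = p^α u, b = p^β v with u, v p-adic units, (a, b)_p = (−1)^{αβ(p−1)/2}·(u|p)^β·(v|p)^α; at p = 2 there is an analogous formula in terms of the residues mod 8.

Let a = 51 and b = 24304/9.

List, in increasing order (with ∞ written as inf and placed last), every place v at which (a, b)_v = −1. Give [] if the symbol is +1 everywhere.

(a, b) ≡ (51, 31) mod (ℚ^×)²; places V = {2, 3, 7, 17, 31, ∞}.
(a,b)_∞: sgn(51)=+, sgn(31)=+, so +1.
(a,b)_17: α=1, u≡3; β=0, v≡5 (mod 17); (3|17)=-1, (5|17)=-1; sign (−1)^0·-1^0·-1^1 = -1.
(a,b)_2: α=0, β=4; u≡3, v≡7 (mod 8); ε(u)ε(v)=1·1, αω(v)=0·0, βω(u)=4·1; sum ≡ 1  ⇒  -1.
(a,b)_3: α=1, u≡2; β=-2, v≡1 (mod 3); (2|3)=-1, (1|3)=+1; sign (−1)^0·-1^-2·+1^1 = +1.
(a,b)_31: α=0, u≡20; β=1, v≡1 (mod 31); (20|31)=+1, (1|31)=+1; sign (−1)^0·+1^1·+1^0 = +1.
(a,b)_7: α=0, u≡2; β=2, v≡3 (mod 7); (2|7)=+1, (3|7)=-1; sign (−1)^0·+1^2·-1^0 = +1.
(51, 31 / ℚ) ramifies at {2, 17}: a division algebra.

[2, 17]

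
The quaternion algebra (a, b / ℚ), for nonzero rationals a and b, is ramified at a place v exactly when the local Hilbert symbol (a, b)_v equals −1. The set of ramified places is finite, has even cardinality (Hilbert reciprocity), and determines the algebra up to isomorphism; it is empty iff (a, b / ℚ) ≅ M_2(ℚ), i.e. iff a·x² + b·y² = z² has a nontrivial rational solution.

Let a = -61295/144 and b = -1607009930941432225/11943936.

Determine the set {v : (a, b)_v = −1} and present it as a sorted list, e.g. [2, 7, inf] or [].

[13, 37, 41, inf]

Mod squares: a ≡ -61295, b ≡ -481. Check v ∈ {∞, 2, 3, 5, 13, 23, 37, 41}.
v=3: a=3^-2·(≡1), b=3^-6·(≡2) mod 3; (1|3)=+1, (2|3)=-1; (−1)^{-2·-6·1}·(+1)^-6·(-1)^-2 = +1.
v=23: a=23^1·(≡12), b=23^4·(≡1) mod 23; (12|23)=+1, (1|23)=+1; (−1)^{1·4·11}·(+1)^4·(+1)^1 = +1.
v=13: a=13^1·(≡4), b=13^3·(≡2) mod 13; (4|13)=+1, (2|13)=-1; (−1)^{1·3·6}·(+1)^3·(-1)^1 = -1.
v=41: a=41^1·(≡3), b=41^4·(≡7) mod 41; (3|41)=-1, (7|41)=-1; (−1)^{1·4·20}·(-1)^4·(-1)^1 = -1.
v=5: a=5^1·(≡4), b=5^2·(≡1) mod 5; (4|5)=+1, (1|5)=+1; (−1)^{1·2·2}·(+1)^2·(+1)^1 = +1.
v=∞: -61295 < 0 and -481 < 0  ⇒  (a,b)_∞ = -1.
v=37: a=37^0·(≡15), b=37^1·(≡22) mod 37; (15|37)=-1, (22|37)=-1; (−1)^{0·1·18}·(-1)^1·(-1)^0 = -1.
v=2: v_2(a)=-4, v_2(b)=-14; units ≡ 1, 7 (mod 8); ε·ε+αω+βω = 0·1+-4·0+-14·0 ≡ 0  ⇒  (a,b)_2 = +1.
Ram(-61295, -481) = {13, 37, 41, ∞}; no ℚ_13-point on the conic.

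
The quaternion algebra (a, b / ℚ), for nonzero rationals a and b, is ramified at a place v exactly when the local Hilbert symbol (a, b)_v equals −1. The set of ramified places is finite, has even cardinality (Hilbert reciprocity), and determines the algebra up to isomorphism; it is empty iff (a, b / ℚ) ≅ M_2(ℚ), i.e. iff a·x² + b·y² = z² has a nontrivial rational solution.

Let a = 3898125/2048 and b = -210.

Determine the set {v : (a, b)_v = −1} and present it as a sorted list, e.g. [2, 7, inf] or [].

Mod squares: a ≡ 154, b ≡ -210. Check v ∈ {∞, 2, 3, 5, 7, 11}.
v=3: a=3^4·(≡1), b=3^1·(≡2) mod 3; (1|3)=+1, (2|3)=-1; (−1)^{4·1·1}·(+1)^1·(-1)^4 = +1.
v=2: v_2(a)=-11, v_2(b)=1; units ≡ 5, 7 (mod 8); ε·ε+αω+βω = 0·1+-11·0+1·1 ≡ 1  ⇒  (a,b)_2 = -1.
v=7: a=7^1·(≡1), b=7^1·(≡5) mod 7; (1|7)=+1, (5|7)=-1; (−1)^{1·1·3}·(+1)^1·(-1)^1 = +1.
v=∞: 154 > 0 and -210 < 0  ⇒  (a,b)_∞ = +1.
v=11: a=11^1·(≡5), b=11^0·(≡10) mod 11; (5|11)=+1, (10|11)=-1; (−1)^{1·0·5}·(+1)^0·(-1)^1 = -1.
v=5: a=5^4·(≡4), b=5^1·(≡3) mod 5; (4|5)=+1, (3|5)=-1; (−1)^{4·1·2}·(+1)^1·(-1)^4 = +1.
Ram(154, -210) = {2, 11}; no ℚ_2-point on the conic.

[2, 11]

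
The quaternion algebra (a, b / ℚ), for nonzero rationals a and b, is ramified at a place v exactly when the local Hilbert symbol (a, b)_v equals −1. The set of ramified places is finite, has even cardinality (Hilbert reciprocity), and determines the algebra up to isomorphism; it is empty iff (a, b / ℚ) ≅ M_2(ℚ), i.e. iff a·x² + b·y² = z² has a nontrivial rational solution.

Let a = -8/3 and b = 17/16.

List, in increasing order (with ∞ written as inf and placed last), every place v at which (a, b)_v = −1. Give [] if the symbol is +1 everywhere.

Mod squares: a ≡ -6, b ≡ 17. Check v ∈ {∞, 2, 3, 17}.
v=∞: -6 < 0 and 17 > 0  ⇒  (a,b)_∞ = +1.
v=3: a=3^-1·(≡1), b=3^0·(≡2) mod 3; (1|3)=+1, (2|3)=-1; (−1)^{-1·0·1}·(+1)^0·(-1)^-1 = -1.
v=17: a=17^0·(≡3), b=17^1·(≡16) mod 17; (3|17)=-1, (16|17)=+1; (−1)^{0·1·8}·(-1)^1·(+1)^0 = -1.
v=2: v_2(a)=3, v_2(b)=-4; units ≡ 5, 1 (mod 8); ε·ε+αω+βω = 0·0+3·0+-4·1 ≡ 0  ⇒  (a,b)_2 = +1.
(-6, 17 / ℚ) ramifies at {3, 17}: a division algebra.

[3, 17]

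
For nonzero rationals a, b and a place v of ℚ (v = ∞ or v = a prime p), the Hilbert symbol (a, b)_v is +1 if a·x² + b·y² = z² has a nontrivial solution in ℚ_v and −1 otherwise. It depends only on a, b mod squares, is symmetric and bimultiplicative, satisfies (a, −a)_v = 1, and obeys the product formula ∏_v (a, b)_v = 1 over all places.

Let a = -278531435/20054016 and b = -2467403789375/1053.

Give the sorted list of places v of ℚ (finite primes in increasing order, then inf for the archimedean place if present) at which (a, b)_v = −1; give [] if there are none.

[2, 13, 17, inf]

Mod squares: a ≡ -1190, b ≡ -6851. Check v ∈ {∞, 2, 3, 5, 7, 13, 17, 23, 31}.
v=2: v_2(a)=-17, v_2(b)=0; units ≡ 5, 5 (mod 8); ε·ε+αω+βω = 0·0+-17·1+0·1 ≡ 1  ⇒  (a,b)_2 = -1.
v=∞: -1190 < 0 and -6851 < 0  ⇒  (a,b)_∞ = -1.
v=13: a=13^2·(≡8), b=13^-1·(≡7) mod 13; (8|13)=-1, (7|13)=-1; (−1)^{2·-1·6}·(-1)^-1·(-1)^2 = -1.
v=3: a=3^-2·(≡1), b=3^-4·(≡1) mod 3; (1|3)=+1, (1|3)=+1; (−1)^{-2·-4·1}·(+1)^-4·(+1)^-2 = +1.
v=17: a=17^-1·(≡16), b=17^3·(≡3) mod 17; (16|17)=+1, (3|17)=-1; (−1)^{-1·3·8}·(+1)^3·(-1)^-1 = -1.
v=5: a=5^1·(≡3), b=5^4·(≡4) mod 5; (3|5)=-1, (4|5)=+1; (−1)^{1·4·2}·(-1)^4·(+1)^1 = +1.
v=23: a=23^0·(≡13), b=23^2·(≡2) mod 23; (13|23)=+1, (2|23)=+1; (−1)^{0·2·11}·(+1)^2·(+1)^0 = +1.
v=31: a=31^2·(≡2), b=31^1·(≡3) mod 31; (2|31)=+1, (3|31)=-1; (−1)^{2·1·15}·(+1)^1·(-1)^2 = +1.
v=7: a=7^3·(≡6), b=7^2·(≡1) mod 7; (6|7)=-1, (1|7)=+1; (−1)^{3·2·3}·(-1)^2·(+1)^3 = +1.
Ram(-1190, -6851) = {2, 13, 17, ∞}; no ℚ_2-point on the conic.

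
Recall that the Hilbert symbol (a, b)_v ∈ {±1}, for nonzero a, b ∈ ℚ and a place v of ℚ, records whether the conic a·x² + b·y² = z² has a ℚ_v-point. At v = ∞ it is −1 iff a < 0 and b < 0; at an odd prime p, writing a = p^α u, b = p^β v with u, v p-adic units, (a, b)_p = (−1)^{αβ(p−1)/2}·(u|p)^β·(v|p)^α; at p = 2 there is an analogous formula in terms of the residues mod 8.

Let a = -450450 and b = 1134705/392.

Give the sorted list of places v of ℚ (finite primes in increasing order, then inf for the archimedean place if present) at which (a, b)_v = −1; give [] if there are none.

[3, 5, 7, 11]

Mod squares: a ≡ -2002, b ≡ 4290. Check v ∈ {∞, 2, 3, 5, 7, 11, 13, 23}.
v=11: a=11^1·(≡3), b=11^1·(≡9) mod 11; (3|11)=+1, (9|11)=+1; (−1)^{1·1·5}·(+1)^1·(+1)^1 = -1.
v=∞: -2002 < 0 and 4290 > 0  ⇒  (a,b)_∞ = +1.
v=3: a=3^2·(≡2), b=3^1·(≡2) mod 3; (2|3)=-1, (2|3)=-1; (−1)^{2·1·1}·(-1)^1·(-1)^2 = -1.
v=5: a=5^2·(≡2), b=5^1·(≡3) mod 5; (2|5)=-1, (3|5)=-1; (−1)^{2·1·2}·(-1)^1·(-1)^2 = -1.
v=2: v_2(a)=1, v_2(b)=-3; units ≡ 7, 1 (mod 8); ε·ε+αω+βω = 1·0+1·0+-3·0 ≡ 0  ⇒  (a,b)_2 = +1.
v=13: a=13^1·(≡8), b=13^1·(≡8) mod 13; (8|13)=-1, (8|13)=-1; (−1)^{1·1·6}·(-1)^1·(-1)^1 = +1.
v=23: a=23^0·(≡5), b=23^2·(≡6) mod 23; (5|23)=-1, (6|23)=+1; (−1)^{0·2·11}·(-1)^2·(+1)^0 = +1.
v=7: a=7^1·(≡1), b=7^-2·(≡5) mod 7; (1|7)=+1, (5|7)=-1; (−1)^{1·-2·3}·(+1)^-2·(-1)^1 = -1.
(-2002, 4290 / ℚ) ramifies at {3, 5, 7, 11}: a division algebra.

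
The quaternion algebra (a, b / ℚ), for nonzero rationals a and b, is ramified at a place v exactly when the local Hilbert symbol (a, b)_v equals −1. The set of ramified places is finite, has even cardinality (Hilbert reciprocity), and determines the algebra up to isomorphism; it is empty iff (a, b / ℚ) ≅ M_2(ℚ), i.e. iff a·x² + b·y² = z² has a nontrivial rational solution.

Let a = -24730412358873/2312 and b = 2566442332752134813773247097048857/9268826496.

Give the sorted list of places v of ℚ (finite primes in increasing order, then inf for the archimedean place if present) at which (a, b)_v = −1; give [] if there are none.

[3, 13, 31, 53]

Mod squares: a ≡ -258999234, b ≡ 8742. Check v ∈ {∞, 2, 3, 7, 13, 17, 19, 23, 31, 43, 47, 53}.
v=19: a=19^2·(≡16), b=19^4·(≡13) mod 19; (16|19)=+1, (13|19)=-1; (−1)^{2·4·9}·(+1)^4·(-1)^2 = +1.
v=7: a=7^0·(≡5), b=7^2·(≡3) mod 7; (5|7)=-1, (3|7)=-1; (−1)^{0·2·3}·(-1)^2·(-1)^0 = +1.
v=31: a=31^1·(≡30), b=31^3·(≡30) mod 31; (30|31)=-1, (30|31)=-1; (−1)^{1·3·15}·(-1)^3·(-1)^1 = -1.
v=13: a=13^1·(≡7), b=13^2·(≡7) mod 13; (7|13)=-1, (7|13)=-1; (−1)^{1·2·6}·(-1)^2·(-1)^1 = -1.
v=17: a=17^-2·(≡8), b=17^-6·(≡13) mod 17; (8|17)=+1, (13|17)=+1; (−1)^{-2·-6·8}·(+1)^-6·(+1)^-2 = +1.
v=43: a=43^1·(≡34), b=43^2·(≡38) mod 43; (34|43)=-1, (38|43)=+1; (−1)^{1·2·21}·(-1)^2·(+1)^1 = +1.
v=53: a=53^1·(≡18), b=53^2·(≡26) mod 53; (18|53)=-1, (26|53)=-1; (−1)^{1·2·26}·(-1)^2·(-1)^1 = -1.
v=∞: -258999234 < 0 and 8742 > 0  ⇒  (a,b)_∞ = +1.
v=3: a=3^1·(≡1), b=3^-1·(≡1) mod 3; (1|3)=+1, (1|3)=+1; (−1)^{1·-1·1}·(+1)^-1·(+1)^1 = -1.
v=2: v_2(a)=-3, v_2(b)=-7; units ≡ 7, 3 (mod 8); ε·ε+αω+βω = 1·1+-3·1+-7·0 ≡ 0  ⇒  (a,b)_2 = +1.
v=23: a=23^2·(≡19), b=23^6·(≡9) mod 23; (19|23)=-1, (9|23)=+1; (−1)^{2·6·11}·(-1)^6·(+1)^2 = +1.
v=47: a=47^1·(≡36), b=47^3·(≡33) mod 47; (36|47)=+1, (33|47)=-1; (−1)^{1·3·23}·(+1)^3·(-1)^1 = +1.
(-258999234, 8742 / ℚ) ramifies at {3, 13, 31, 53}: a division algebra.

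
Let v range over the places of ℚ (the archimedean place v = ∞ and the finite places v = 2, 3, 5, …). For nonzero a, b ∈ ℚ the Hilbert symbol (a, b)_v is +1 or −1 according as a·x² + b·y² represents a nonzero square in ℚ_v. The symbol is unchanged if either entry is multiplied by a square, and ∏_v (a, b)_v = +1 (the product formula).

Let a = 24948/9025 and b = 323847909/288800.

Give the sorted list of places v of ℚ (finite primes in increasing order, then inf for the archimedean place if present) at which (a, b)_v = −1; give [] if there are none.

[2, 3]

Mod squares: a ≡ 77, b ≡ 42. Check v ∈ {∞, 2, 3, 5, 7, 11, 17, 19}.
v=5: a=5^-2·(≡3), b=5^-2·(≡2) mod 5; (3|5)=-1, (2|5)=-1; (−1)^{-2·-2·2}·(-1)^-2·(-1)^-2 = +1.
v=17: a=17^0·(≡4), b=17^2·(≡15) mod 17; (4|17)=+1, (15|17)=+1; (−1)^{0·2·8}·(+1)^2·(+1)^0 = +1.
v=3: a=3^4·(≡2), b=3^3·(≡2) mod 3; (2|3)=-1, (2|3)=-1; (−1)^{4·3·1}·(-1)^3·(-1)^4 = -1.
v=11: a=11^1·(≡7), b=11^2·(≡5) mod 11; (7|11)=-1, (5|11)=+1; (−1)^{1·2·5}·(-1)^2·(+1)^1 = +1.
v=7: a=7^1·(≡4), b=7^3·(≡3) mod 7; (4|7)=+1, (3|7)=-1; (−1)^{1·3·3}·(+1)^3·(-1)^1 = +1.
v=∞: 77 > 0 and 42 > 0  ⇒  (a,b)_∞ = +1.
v=19: a=19^-2·(≡16), b=19^-2·(≡17) mod 19; (16|19)=+1, (17|19)=+1; (−1)^{-2·-2·9}·(+1)^-2·(+1)^-2 = +1.
v=2: v_2(a)=2, v_2(b)=-5; units ≡ 5, 5 (mod 8); ε·ε+αω+βω = 0·0+2·1+-5·1 ≡ 1  ⇒  (a,b)_2 = -1.
Ram(77, 42) = {2, 3}; no ℚ_2-point on the conic.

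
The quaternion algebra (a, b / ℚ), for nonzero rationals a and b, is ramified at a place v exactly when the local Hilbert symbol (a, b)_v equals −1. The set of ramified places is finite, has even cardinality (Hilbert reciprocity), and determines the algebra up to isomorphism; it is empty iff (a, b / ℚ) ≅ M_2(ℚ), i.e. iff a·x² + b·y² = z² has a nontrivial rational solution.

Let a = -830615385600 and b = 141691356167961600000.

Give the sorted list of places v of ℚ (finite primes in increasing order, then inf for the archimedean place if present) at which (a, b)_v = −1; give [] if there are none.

Mod squares: a ≡ -6006, b ≡ 2310. Check v ∈ {∞, 2, 3, 5, 7, 11, 13}.
v=2: v_2(a)=9, v_2(b)=13; units ≡ 5, 3 (mod 8); ε·ε+αω+βω = 0·1+9·1+13·1 ≡ 0  ⇒  (a,b)_2 = +1.
v=13: a=13^1·(≡7), b=13^2·(≡9) mod 13; (7|13)=-1, (9|13)=+1; (−1)^{1·2·6}·(-1)^2·(+1)^1 = +1.
v=5: a=5^2·(≡1), b=5^5·(≡2) mod 5; (1|5)=+1, (2|5)=-1; (−1)^{2·5·2}·(+1)^5·(-1)^2 = +1.
v=7: a=7^5·(≡5), b=7^5·(≡1) mod 7; (5|7)=-1, (1|7)=+1; (−1)^{5·5·3}·(-1)^5·(+1)^5 = +1.
v=∞: -6006 < 0 and 2310 > 0  ⇒  (a,b)_∞ = +1.
v=3: a=3^3·(≡2), b=3^11·(≡2) mod 3; (2|3)=-1, (2|3)=-1; (−1)^{3·11·1}·(-1)^11·(-1)^3 = -1.
v=11: a=11^1·(≡4), b=11^1·(≡3) mod 11; (4|11)=+1, (3|11)=+1; (−1)^{1·1·5}·(+1)^1·(+1)^1 = -1.
(-6006, 2310 / ℚ) ramifies at {3, 11}: a division algebra.

[3, 11]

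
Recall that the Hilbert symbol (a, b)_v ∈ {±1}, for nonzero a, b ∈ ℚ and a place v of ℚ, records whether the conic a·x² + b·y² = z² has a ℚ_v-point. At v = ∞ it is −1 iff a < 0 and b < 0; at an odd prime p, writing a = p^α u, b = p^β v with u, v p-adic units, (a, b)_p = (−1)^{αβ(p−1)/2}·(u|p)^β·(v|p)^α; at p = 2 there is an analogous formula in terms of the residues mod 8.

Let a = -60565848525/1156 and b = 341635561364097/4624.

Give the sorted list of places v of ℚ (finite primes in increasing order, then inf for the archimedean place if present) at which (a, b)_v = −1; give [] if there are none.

Mod squares: a ≡ -67821, b ≡ 774683812617. Check v ∈ {∞, 2, 3, 5, 7, 11, 13, 17, 19, 31, 37, 41, 43, 47}.
v=7: a=7^2·(≡1), b=7^2·(≡4) mod 7; (1|7)=+1, (4|7)=+1; (−1)^{2·2·3}·(+1)^2·(+1)^2 = +1.
v=11: a=11^0·(≡5), b=11^1·(≡5) mod 11; (5|11)=+1, (5|11)=+1; (−1)^{0·1·5}·(+1)^1·(+1)^0 = +1.
v=43: a=43^0·(≡2), b=43^1·(≡18) mod 43; (2|43)=-1, (18|43)=-1; (−1)^{0·1·21}·(-1)^1·(-1)^0 = -1.
v=5: a=5^2·(≡4), b=5^0·(≡3) mod 5; (4|5)=+1, (3|5)=-1; (−1)^{2·0·2}·(+1)^0·(-1)^2 = +1.
v=∞: -67821 < 0 and 774683812617 > 0  ⇒  (a,b)_∞ = +1.
v=37: a=37^1·(≡32), b=37^1·(≡25) mod 37; (32|37)=-1, (25|37)=+1; (−1)^{1·1·18}·(-1)^1·(+1)^1 = -1.
v=2: v_2(a)=-2, v_2(b)=-4; units ≡ 3, 1 (mod 8); ε·ε+αω+βω = 1·0+-2·0+-4·1 ≡ 0  ⇒  (a,b)_2 = +1.
v=31: a=31^0·(≡20), b=31^1·(≡15) mod 31; (20|31)=+1, (15|31)=-1; (−1)^{0·1·15}·(+1)^1·(-1)^0 = +1.
v=17: a=17^-2·(≡4), b=17^-2·(≡5) mod 17; (4|17)=+1, (5|17)=-1; (−1)^{-2·-2·8}·(+1)^-2·(-1)^-2 = +1.
v=41: a=41^0·(≡17), b=41^1·(≡11) mod 41; (17|41)=-1, (11|41)=-1; (−1)^{0·1·20}·(-1)^1·(-1)^0 = -1.
v=3: a=3^7·(≡1), b=3^3·(≡2) mod 3; (1|3)=+1, (2|3)=-1; (−1)^{7·3·1}·(+1)^3·(-1)^7 = +1.
v=13: a=13^1·(≡12), b=13^1·(≡1) mod 13; (12|13)=+1, (1|13)=+1; (−1)^{1·1·6}·(+1)^1·(+1)^1 = +1.
v=47: a=47^1·(≡36), b=47^1·(≡2) mod 47; (36|47)=+1, (2|47)=+1; (−1)^{1·1·23}·(+1)^1·(+1)^1 = -1.
v=19: a=19^0·(≡1), b=19^1·(≡12) mod 19; (1|19)=+1, (12|19)=-1; (−1)^{0·1·9}·(+1)^1·(-1)^0 = +1.
Ram(-67821, 774683812617) = {37, 41, 43, 47}; no ℚ_37-point on the conic.

[37, 41, 43, 47]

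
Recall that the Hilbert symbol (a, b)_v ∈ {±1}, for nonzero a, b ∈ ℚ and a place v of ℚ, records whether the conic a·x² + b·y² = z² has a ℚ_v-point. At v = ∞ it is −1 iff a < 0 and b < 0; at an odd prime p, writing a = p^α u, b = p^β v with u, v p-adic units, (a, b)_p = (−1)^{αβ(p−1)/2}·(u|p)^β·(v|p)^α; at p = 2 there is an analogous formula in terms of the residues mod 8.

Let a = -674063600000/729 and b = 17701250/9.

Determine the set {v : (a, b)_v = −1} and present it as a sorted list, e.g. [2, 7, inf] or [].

Mod squares: a ≡ -1190, b ≡ 2. Check v ∈ {∞, 2, 3, 5, 7, 17}.
v=3: a=3^-6·(≡1), b=3^-2·(≡2) mod 3; (1|3)=+1, (2|3)=-1; (−1)^{-6·-2·1}·(+1)^-2·(-1)^-6 = +1.
v=2: v_2(a)=7, v_2(b)=1; units ≡ 5, 1 (mod 8); ε·ε+αω+βω = 0·0+7·0+1·1 ≡ 1  ⇒  (a,b)_2 = -1.
v=7: a=7^3·(≡6), b=7^2·(≡4) mod 7; (6|7)=-1, (4|7)=+1; (−1)^{3·2·3}·(-1)^2·(+1)^3 = +1.
v=∞: -1190 < 0 and 2 > 0  ⇒  (a,b)_∞ = +1.
v=17: a=17^3·(≡2), b=17^2·(≡15) mod 17; (2|17)=+1, (15|17)=+1; (−1)^{3·2·8}·(+1)^2·(+1)^3 = +1.
v=5: a=5^5·(≡2), b=5^4·(≡3) mod 5; (2|5)=-1, (3|5)=-1; (−1)^{5·4·2}·(-1)^4·(-1)^5 = -1.
(-1190, 2 / ℚ) ramifies at {2, 5}: a division algebra.

[2, 5]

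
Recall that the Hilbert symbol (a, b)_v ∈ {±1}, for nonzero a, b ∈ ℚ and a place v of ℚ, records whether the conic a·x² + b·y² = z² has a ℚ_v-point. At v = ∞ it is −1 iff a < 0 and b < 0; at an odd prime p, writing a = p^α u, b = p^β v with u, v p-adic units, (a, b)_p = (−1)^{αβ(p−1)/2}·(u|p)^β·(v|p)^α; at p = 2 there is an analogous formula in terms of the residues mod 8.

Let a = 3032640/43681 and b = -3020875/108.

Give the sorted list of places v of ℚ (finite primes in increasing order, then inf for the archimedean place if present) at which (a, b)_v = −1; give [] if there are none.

Mod squares: a ≡ 65, b ≡ -2145. Check v ∈ {∞, 2, 3, 5, 11, 13, 19}.
v=13: a=13^1·(≡8), b=13^3·(≡4) mod 13; (8|13)=-1, (4|13)=+1; (−1)^{1·3·6}·(-1)^3·(+1)^1 = -1.
v=3: a=3^6·(≡2), b=3^-3·(≡2) mod 3; (2|3)=-1, (2|3)=-1; (−1)^{6·-3·1}·(-1)^-3·(-1)^6 = -1.
v=∞: 65 > 0 and -2145 < 0  ⇒  (a,b)_∞ = +1.
v=2: v_2(a)=6, v_2(b)=-2; units ≡ 1, 7 (mod 8); ε·ε+αω+βω = 0·1+6·0+-2·0 ≡ 0  ⇒  (a,b)_2 = +1.
v=19: a=19^-2·(≡18), b=19^0·(≡14) mod 19; (18|19)=-1, (14|19)=-1; (−1)^{-2·0·9}·(-1)^0·(-1)^-2 = +1.
v=5: a=5^1·(≡3), b=5^3·(≡1) mod 5; (3|5)=-1, (1|5)=+1; (−1)^{1·3·2}·(-1)^3·(+1)^1 = -1.
v=11: a=11^-2·(≡8), b=11^1·(≡5) mod 11; (8|11)=-1, (5|11)=+1; (−1)^{-2·1·5}·(-1)^1·(+1)^-2 = -1.
Ram(65, -2145) = {3, 5, 11, 13}; no ℚ_3-point on the conic.

[3, 5, 11, 13]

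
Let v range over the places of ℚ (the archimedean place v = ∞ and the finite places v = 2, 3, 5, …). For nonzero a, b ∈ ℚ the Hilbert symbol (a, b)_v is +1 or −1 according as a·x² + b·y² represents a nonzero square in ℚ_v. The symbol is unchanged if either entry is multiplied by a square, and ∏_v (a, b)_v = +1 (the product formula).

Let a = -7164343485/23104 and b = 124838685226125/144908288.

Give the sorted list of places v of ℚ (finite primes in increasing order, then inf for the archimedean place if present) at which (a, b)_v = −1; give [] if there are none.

[2, 3, 17, 23]

Mod squares: a ≡ -523365, b ≡ 434010. Check v ∈ {∞, 2, 3, 5, 7, 13, 17, 19, 23, 37, 41}.
v=2: v_2(a)=-6, v_2(b)=-13; units ≡ 3, 5 (mod 8); ε·ε+αω+βω = 1·0+-6·1+-13·1 ≡ 1  ⇒  (a,b)_2 = -1.
v=5: a=5^1·(≡2), b=5^3·(≡3) mod 5; (2|5)=-1, (3|5)=-1; (−1)^{1·3·2}·(-1)^3·(-1)^1 = +1.
v=7: a=7^0·(≡4), b=7^-2·(≡3) mod 7; (4|7)=+1, (3|7)=-1; (−1)^{0·-2·3}·(+1)^-2·(-1)^0 = +1.
v=∞: -523365 < 0 and 434010 > 0  ⇒  (a,b)_∞ = +1.
v=41: a=41^1·(≡17), b=41^2·(≡9) mod 41; (17|41)=-1, (9|41)=+1; (−1)^{1·2·20}·(-1)^2·(+1)^1 = +1.
v=13: a=13^2·(≡2), b=13^2·(≡7) mod 13; (2|13)=-1, (7|13)=-1; (−1)^{2·2·6}·(-1)^2·(-1)^2 = +1.
v=37: a=37^1·(≡3), b=37^1·(≡12) mod 37; (3|37)=+1, (12|37)=+1; (−1)^{1·1·18}·(+1)^1·(+1)^1 = +1.
v=19: a=19^-2·(≡17), b=19^-2·(≡2) mod 19; (17|19)=+1, (2|19)=-1; (−1)^{-2·-2·9}·(+1)^-2·(-1)^-2 = +1.
v=23: a=23^1·(≡5), b=23^1·(≡10) mod 23; (5|23)=-1, (10|23)=-1; (−1)^{1·1·11}·(-1)^1·(-1)^1 = -1.
v=17: a=17^0·(≡5), b=17^1·(≡8) mod 17; (5|17)=-1, (8|17)=+1; (−1)^{0·1·8}·(-1)^1·(+1)^0 = -1.
v=3: a=3^5·(≡1), b=3^5·(≡1) mod 3; (1|3)=+1, (1|3)=+1; (−1)^{5·5·1}·(+1)^5·(+1)^5 = -1.
Ram(-523365, 434010) = {2, 3, 17, 23}; no ℚ_2-point on the conic.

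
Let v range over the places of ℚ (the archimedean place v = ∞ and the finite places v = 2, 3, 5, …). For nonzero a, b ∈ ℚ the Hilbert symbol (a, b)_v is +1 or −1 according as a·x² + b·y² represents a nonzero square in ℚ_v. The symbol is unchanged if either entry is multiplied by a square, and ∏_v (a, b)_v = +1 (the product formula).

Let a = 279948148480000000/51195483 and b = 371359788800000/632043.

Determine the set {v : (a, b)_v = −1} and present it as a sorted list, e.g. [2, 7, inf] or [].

[2, 11]

(a, b) ≡ (165, 4290) mod (ℚ^×)²; places V = {2, 3, 5, 7, 11, 13, 17, ∞}.
(a,b)_∞: sgn(165)=+, sgn(4290)=+, so +1.
(a,b)_2: α=14, β=11; u≡5, v≡1 (mod 8); ε(u)ε(v)=0·0, αω(v)=14·0, βω(u)=11·1; sum ≡ 1  ⇒  -1.
(a,b)_7: α=6, u≡1; β=4, v≡6 (mod 7); (1|7)=+1, (6|7)=-1; sign (−1)^0·+1^4·-1^6 = +1.
(a,b)_17: α=-2, u≡12; β=-2, v≡7 (mod 17); (12|17)=-1, (7|17)=-1; sign (−1)^0·-1^-2·-1^-2 = +1.
(a,b)_13: α=2, u≡12; β=3, v≡8 (mod 13); (12|13)=+1, (8|13)=-1; sign (−1)^0·+1^3·-1^2 = +1.
(a,b)_11: α=1, u≡1; β=1, v≡3 (mod 11); (1|11)=+1, (3|11)=+1; sign (−1)^1·+1^1·+1^1 = -1.
(a,b)_5: α=7, u≡3; β=5, v≡2 (mod 5); (3|5)=-1, (2|5)=-1; sign (−1)^0·-1^5·-1^7 = +1.
(a,b)_3: α=-11, u≡1; β=-7, v≡2 (mod 3); (1|3)=+1, (2|3)=-1; sign (−1)^1·+1^-7·-1^-11 = +1.
|Ram(165, 4290)| = 2, even; anisotropic at {2, 11}.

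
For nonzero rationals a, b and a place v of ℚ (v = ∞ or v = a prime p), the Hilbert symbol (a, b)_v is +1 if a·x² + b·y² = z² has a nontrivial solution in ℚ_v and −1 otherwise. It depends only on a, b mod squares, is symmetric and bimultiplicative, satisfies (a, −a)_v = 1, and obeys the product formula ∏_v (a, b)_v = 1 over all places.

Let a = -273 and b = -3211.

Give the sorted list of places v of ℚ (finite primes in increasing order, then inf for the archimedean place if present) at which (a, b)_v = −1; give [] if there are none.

(a, b) ≡ (-273, -19) mod (ℚ^×)²; places V = {2, 3, 7, 13, 19, ∞}.
(a,b)_7: α=1, u≡3; β=0, v≡2 (mod 7); (3|7)=-1, (2|7)=+1; sign (−1)^0·-1^0·+1^1 = +1.
(a,b)_∞: sgn(-273)=−, sgn(-19)=−, so -1.
(a,b)_2: α=0, β=0; u≡7, v≡5 (mod 8); ε(u)ε(v)=1·0, αω(v)=0·1, βω(u)=0·0; sum ≡ 0  ⇒  +1.
(a,b)_19: α=0, u≡12; β=1, v≡2 (mod 19); (12|19)=-1, (2|19)=-1; sign (−1)^0·-1^1·-1^0 = -1.
(a,b)_3: α=1, u≡2; β=0, v≡2 (mod 3); (2|3)=-1, (2|3)=-1; sign (−1)^0·-1^0·-1^1 = -1.
(a,b)_13: α=1, u≡5; β=2, v≡7 (mod 13); (5|13)=-1, (7|13)=-1; sign (−1)^0·-1^2·-1^1 = -1.
Ram(-273, -19) = {3, 13, 19, ∞}; no ℚ_3-point on the conic.

[3, 13, 19, inf]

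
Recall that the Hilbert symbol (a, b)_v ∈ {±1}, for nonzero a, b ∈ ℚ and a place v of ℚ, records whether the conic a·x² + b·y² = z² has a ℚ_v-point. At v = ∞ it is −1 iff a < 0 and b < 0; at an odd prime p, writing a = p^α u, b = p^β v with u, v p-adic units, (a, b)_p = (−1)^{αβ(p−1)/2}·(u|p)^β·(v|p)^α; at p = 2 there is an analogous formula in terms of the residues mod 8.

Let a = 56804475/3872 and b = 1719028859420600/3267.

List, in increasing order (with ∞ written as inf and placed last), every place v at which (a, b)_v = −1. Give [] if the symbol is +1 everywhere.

[3, 7, 13, 17, 19, 29, 37, 41]

Mod squares: a ≡ 92742, b ≡ 178445902362. Check v ∈ {∞, 2, 3, 5, 7, 11, 13, 17, 19, 23, 29, 37, 41}.
v=13: a=13^1·(≡12), b=13^1·(≡8) mod 13; (12|13)=+1, (8|13)=-1; (−1)^{1·1·6}·(+1)^1·(-1)^1 = -1.
v=∞: 92742 > 0 and 178445902362 > 0  ⇒  (a,b)_∞ = +1.
v=41: a=41^1·(≡7), b=41^1·(≡25) mod 41; (7|41)=-1, (25|41)=+1; (−1)^{1·1·20}·(-1)^1·(+1)^1 = -1.
v=17: a=17^0·(≡14), b=17^3·(≡16) mod 17; (14|17)=-1, (16|17)=+1; (−1)^{0·3·8}·(-1)^3·(+1)^0 = -1.
v=3: a=3^1·(≡2), b=3^-3·(≡2) mod 3; (2|3)=-1, (2|3)=-1; (−1)^{1·-3·1}·(-1)^-3·(-1)^1 = -1.
v=29: a=29^1·(≡27), b=29^1·(≡4) mod 29; (27|29)=-1, (4|29)=+1; (−1)^{1·1·14}·(-1)^1·(+1)^1 = -1.
v=7: a=7^2·(≡5), b=7^1·(≡5) mod 7; (5|7)=-1, (5|7)=-1; (−1)^{2·1·3}·(-1)^1·(-1)^2 = -1.
v=19: a=19^0·(≡18), b=19^1·(≡1) mod 19; (18|19)=-1, (1|19)=+1; (−1)^{0·1·9}·(-1)^1·(+1)^0 = -1.
v=2: v_2(a)=-5, v_2(b)=3; units ≡ 3, 5 (mod 8); ε·ε+αω+βω = 1·0+-5·1+3·1 ≡ 0  ⇒  (a,b)_2 = +1.
v=11: a=11^-2·(≡9), b=11^-2·(≡7) mod 11; (9|11)=+1, (7|11)=-1; (−1)^{-2·-2·5}·(+1)^-2·(-1)^-2 = +1.
v=37: a=37^0·(≡14), b=37^1·(≡26) mod 37; (14|37)=-1, (26|37)=+1; (−1)^{0·1·18}·(-1)^1·(+1)^0 = -1.
v=5: a=5^2·(≡2), b=5^2·(≡2) mod 5; (2|5)=-1, (2|5)=-1; (−1)^{2·2·2}·(-1)^2·(-1)^2 = +1.
v=23: a=23^0·(≡8), b=23^1·(≡6) mod 23; (8|23)=+1, (6|23)=+1; (−1)^{0·1·11}·(+1)^1·(+1)^0 = +1.
(92742, 178445902362 / ℚ) ramifies at {3, 7, 13, 17, 19, 29, 37, 41}: a division algebra.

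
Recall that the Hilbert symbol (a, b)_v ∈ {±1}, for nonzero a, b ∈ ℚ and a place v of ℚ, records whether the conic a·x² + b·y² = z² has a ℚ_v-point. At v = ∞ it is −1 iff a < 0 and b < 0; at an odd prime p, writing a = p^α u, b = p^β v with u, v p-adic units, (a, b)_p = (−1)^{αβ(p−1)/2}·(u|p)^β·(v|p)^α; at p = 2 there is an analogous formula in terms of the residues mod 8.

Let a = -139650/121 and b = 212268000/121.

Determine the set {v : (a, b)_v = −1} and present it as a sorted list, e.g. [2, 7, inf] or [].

(a, b) ≡ (-114, 30) mod (ℚ^×)²; places V = {2, 3, 5, 7, 11, 19, ∞}.
(a,b)_2: α=1, β=5; u≡7, v≡7 (mod 8); ε(u)ε(v)=1·1, αω(v)=1·0, βω(u)=5·0; sum ≡ 1  ⇒  -1.
(a,b)_5: α=2, u≡4; β=3, v≡4 (mod 5); (4|5)=+1, (4|5)=+1; sign (−1)^0·+1^3·+1^2 = +1.
(a,b)_11: α=-2, u≡6; β=-2, v≡10 (mod 11); (6|11)=-1, (10|11)=-1; sign (−1)^0·-1^-2·-1^-2 = +1.
(a,b)_7: α=2, u≡3; β=2, v≡4 (mod 7); (3|7)=-1, (4|7)=+1; sign (−1)^0·-1^2·+1^2 = +1.
(a,b)_∞: sgn(-114)=−, sgn(30)=+, so +1.
(a,b)_19: α=1, u≡14; β=2, v≡1 (mod 19); (14|19)=-1, (1|19)=+1; sign (−1)^0·-1^2·+1^1 = +1.
(a,b)_3: α=1, u≡1; β=1, v≡1 (mod 3); (1|3)=+1, (1|3)=+1; sign (−1)^1·+1^1·+1^1 = -1.
|Ram(-114, 30)| = 2, even; anisotropic at {2, 3}.

[2, 3]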